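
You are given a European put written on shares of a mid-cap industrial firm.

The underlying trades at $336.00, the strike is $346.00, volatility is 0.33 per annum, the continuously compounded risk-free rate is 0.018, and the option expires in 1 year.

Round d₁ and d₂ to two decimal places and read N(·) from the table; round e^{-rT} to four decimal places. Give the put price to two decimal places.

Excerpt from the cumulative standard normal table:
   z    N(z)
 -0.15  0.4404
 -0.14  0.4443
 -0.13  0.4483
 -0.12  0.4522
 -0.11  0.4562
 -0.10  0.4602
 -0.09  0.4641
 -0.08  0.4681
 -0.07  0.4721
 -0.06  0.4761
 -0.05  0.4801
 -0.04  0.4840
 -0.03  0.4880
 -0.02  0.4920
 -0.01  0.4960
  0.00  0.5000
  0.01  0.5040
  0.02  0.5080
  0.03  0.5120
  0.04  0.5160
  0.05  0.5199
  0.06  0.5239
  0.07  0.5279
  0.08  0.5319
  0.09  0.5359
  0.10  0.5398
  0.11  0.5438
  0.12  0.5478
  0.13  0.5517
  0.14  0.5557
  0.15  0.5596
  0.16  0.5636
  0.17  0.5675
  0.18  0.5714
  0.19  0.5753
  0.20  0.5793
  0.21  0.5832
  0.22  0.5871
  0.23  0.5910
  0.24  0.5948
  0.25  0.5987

$46.24

σ√T = 0.33·√1 = 0.3300
d₁ = [ln(336/346) + (0.018 + 0.33²/2)·1] / 0.3300 = [-0.0293 + 0.0725] / 0.3300 = 0.1307 which rounds to 0.13
d₂ = d₁ − σ√T = 0.1307 − 0.3300 = -0.1993 which rounds to -0.20
e^(−rT) = e^(−0.018·1) = 0.9822
N(−d₂) = N(0.20) = 0.5793;  N(−d₁) = N(-0.13) = 0.4483
P = 346·0.9822·0.5793 − 336·0.4483 = 196.8700 − 150.6288 = 46.2412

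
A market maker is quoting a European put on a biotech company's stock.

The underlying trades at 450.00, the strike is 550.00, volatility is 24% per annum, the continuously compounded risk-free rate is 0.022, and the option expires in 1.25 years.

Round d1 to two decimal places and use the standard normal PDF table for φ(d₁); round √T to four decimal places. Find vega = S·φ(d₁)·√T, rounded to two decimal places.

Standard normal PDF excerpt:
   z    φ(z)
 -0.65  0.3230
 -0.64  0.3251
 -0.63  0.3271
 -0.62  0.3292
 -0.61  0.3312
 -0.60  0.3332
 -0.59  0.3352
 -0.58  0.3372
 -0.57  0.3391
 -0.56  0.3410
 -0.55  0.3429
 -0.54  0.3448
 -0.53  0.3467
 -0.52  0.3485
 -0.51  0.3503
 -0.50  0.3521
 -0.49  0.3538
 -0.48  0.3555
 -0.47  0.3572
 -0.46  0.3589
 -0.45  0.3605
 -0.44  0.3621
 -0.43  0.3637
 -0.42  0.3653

176.24

σ√T = 0.24·√1.25 = 0.2683
ln(S/K) + (r + σ²/2)T = ln(450/550) + (0.022 + 0.24²/2)·1.25 = -0.2007 + 0.0635 = -0.1372
d₁ = -0.1372 / 0.2683 = -0.5112 which rounds to -0.51
√T = √1.25 = 1.1180
φ(d₁) = φ(-0.51) = 0.3503
vega = S·φ(d₁)·√T = 450·0.3503·1.1180 = 176.2359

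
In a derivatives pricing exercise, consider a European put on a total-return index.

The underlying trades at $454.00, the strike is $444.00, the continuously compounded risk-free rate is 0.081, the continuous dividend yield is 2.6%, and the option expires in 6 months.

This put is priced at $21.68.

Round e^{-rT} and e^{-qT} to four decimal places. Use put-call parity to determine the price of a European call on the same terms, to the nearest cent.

e^(−qT) = e^(−0.026·0.5) = 0.9871;  e^(−rT) = e^(−0.081·0.5) = 0.9603
Put-call parity: C − P = S·e^(−qT) − K·e^(−rT) = 454·0.9871 − 444·0.9603 = 448.1434 − 426.3732 = 21.7702
C = P + (C − P) = 21.68 + (21.7702) = 43.4502

$43.45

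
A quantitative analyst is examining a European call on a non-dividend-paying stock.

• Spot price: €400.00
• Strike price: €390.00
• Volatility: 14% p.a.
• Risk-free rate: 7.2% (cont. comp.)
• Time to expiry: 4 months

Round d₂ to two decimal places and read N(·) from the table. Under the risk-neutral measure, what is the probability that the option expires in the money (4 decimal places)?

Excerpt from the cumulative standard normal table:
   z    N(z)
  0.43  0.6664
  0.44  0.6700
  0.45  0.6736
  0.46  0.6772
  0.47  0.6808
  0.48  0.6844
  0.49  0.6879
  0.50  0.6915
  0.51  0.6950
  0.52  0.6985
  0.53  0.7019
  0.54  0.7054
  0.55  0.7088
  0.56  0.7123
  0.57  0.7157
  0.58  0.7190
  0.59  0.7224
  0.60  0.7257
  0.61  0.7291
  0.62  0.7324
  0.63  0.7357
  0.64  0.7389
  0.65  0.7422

0.7157

σ√T = 0.14·√0.3333 = 0.0808
d₁ = [ln(400/390) + (0.072 + ½·0.14²)·0.3333] / (σ√T) = (0.0253 + 0.0273) / 0.0808 = 0.6506 ≈ 0.65
d₂ = 0.6506 − 0.0808 = 0.5697 ≈ 0.57
Risk-neutral Pr[S_T > K] = N(d₂) = N(0.57) = 0.7157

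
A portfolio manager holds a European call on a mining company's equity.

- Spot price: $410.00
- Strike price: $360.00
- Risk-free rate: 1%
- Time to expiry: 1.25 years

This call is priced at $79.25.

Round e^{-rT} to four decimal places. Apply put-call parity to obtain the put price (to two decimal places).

e^(−rT) = e^(−0.01·1.25) = 0.9876
Put-call parity: C − P = S − K·e^(−rT) = 410 − 360·0.9876 = 410 − 355.5360 = 54.4640
P = C − (C − P) = 79.25 − (54.4640) = 24.7860

$24.79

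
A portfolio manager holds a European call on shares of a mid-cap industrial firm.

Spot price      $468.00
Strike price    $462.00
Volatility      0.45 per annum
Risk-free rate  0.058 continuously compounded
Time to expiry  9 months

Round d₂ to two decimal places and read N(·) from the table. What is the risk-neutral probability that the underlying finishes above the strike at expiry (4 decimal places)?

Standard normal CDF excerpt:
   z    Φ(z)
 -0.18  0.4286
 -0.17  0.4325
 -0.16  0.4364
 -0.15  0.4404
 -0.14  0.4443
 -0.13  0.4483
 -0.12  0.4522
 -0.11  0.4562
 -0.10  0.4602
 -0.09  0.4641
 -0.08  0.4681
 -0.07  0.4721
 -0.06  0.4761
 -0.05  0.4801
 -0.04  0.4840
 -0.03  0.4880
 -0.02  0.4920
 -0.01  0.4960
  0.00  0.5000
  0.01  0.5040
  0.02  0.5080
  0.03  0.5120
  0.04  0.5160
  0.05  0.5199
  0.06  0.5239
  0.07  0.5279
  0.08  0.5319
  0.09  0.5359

0.4801

σ√T = 0.45·√0.75 = 0.3897
d₁ = [ln(468/462) + (0.058 + 0.45²/2)·0.75] / 0.3897 = [0.0129 + 0.1194] / 0.3897 = 0.3396 ⇒ 0.34
d₂ = d₁ − σ√T = 0.3396 − 0.3897 = -0.0501 ⇒ -0.05
Pr(exercise) under Q = N(d₂) = 0.4801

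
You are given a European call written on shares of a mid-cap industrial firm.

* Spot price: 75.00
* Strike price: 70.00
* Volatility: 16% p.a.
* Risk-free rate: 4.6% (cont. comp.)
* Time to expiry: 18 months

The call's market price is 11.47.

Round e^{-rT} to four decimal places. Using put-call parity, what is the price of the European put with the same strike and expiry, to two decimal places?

1.80

exp(−rT) = exp(−0.046·1.5) = 0.9333
Put-call parity: C − P = S − K·e^(−rT) = 75 − 70·0.9333 = 75 − 65.3310 = 9.6690
P = C − (C − P) = 11.47 − (9.6690) = 1.8010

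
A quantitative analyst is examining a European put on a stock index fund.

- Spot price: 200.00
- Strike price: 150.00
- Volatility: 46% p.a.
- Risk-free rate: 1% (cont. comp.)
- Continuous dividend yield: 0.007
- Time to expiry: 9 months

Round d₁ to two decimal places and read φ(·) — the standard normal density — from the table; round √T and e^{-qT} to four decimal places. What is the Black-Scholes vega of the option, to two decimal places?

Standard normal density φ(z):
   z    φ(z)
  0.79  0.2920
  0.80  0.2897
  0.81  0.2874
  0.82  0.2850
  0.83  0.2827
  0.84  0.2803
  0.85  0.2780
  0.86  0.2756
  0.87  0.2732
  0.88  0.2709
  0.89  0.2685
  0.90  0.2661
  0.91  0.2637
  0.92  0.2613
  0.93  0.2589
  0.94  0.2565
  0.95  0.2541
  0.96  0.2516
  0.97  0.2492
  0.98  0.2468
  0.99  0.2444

σ√T = 0.46·√0.75 = 0.3984
d₁ = [ln(200/150) + (0.01 − 0.007 + ½·0.46²)·0.75] / (σ√T) = (0.2877 + 0.0816) / 0.3984 = 0.9270 which rounds to 0.93
√T = √0.75 = 0.8660
φ(d₁) = φ(0.93) = 0.2589
e^(−qT) = e^(−0.007·0.75) = 0.9948
vega = S·e^(−qT)·φ(d₁)·√T = 200·0.9948·0.2589·0.8660 = 44.6083

44.61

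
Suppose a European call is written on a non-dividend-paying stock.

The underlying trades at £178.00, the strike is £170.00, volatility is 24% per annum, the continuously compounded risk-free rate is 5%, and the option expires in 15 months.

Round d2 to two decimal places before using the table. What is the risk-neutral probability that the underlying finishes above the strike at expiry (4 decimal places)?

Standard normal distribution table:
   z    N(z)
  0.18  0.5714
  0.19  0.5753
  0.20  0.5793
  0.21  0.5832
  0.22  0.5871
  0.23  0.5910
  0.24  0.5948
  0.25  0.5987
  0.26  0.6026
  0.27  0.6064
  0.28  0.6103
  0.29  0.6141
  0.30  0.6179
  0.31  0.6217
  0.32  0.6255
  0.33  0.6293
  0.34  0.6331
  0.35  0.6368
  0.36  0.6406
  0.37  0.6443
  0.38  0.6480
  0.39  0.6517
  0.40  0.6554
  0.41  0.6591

σ√T = 0.24 × 1.1180 = 0.2683
d₁ = [ln(178/170) + (0.05 + 0.24²/2)·1.25] / 0.2683 = [0.0460 + 0.0985] / 0.2683 = 0.5385 → 0.54
d₂ = d₁ − σ√T = 0.5385 − 0.2683 = 0.2701 → 0.27
Pr(exercise) under Q = N(d₂) = 0.6064

0.6064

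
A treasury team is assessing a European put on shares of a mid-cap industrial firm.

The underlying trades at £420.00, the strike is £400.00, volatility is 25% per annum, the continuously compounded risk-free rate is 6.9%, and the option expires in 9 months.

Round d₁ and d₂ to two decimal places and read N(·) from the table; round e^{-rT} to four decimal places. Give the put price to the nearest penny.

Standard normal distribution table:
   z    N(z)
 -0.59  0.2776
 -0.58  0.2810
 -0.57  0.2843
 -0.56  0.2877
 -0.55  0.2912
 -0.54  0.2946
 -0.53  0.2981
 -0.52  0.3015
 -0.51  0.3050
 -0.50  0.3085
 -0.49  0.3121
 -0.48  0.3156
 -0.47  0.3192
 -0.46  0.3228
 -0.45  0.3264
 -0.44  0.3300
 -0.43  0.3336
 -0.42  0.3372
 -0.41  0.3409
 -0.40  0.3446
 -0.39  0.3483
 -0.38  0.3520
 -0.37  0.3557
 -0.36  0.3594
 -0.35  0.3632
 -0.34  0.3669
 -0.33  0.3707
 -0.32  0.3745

£17.11

σ√T = 0.25 × 0.8660 = 0.2165
d₁ = [ln(420/400) + (0.069 + ½·0.25²)·0.75] / (σ√T) = (0.0488 + 0.0752) / 0.2165 = 0.5726 ≈ 0.57
d₂ = 0.5726 − 0.2165 = 0.3561 ≈ 0.36
exp(−rT) = exp(−0.069·0.75) = 0.9496
N(−d₂) = N(-0.36) = 0.3594;  N(−d₁) = N(-0.57) = 0.2843
P = 400·0.9496·0.3594 − 420·0.2843 = 136.5145 − 119.4060 = 17.1085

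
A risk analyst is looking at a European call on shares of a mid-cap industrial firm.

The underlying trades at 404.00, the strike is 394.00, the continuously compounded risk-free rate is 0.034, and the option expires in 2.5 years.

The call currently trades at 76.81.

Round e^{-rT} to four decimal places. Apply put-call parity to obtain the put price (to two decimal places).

34.70

exp(−rT) = exp(−0.034·2.5) = 0.9185
Put-call parity: C − P = S − K·e^(−rT) = 404 − 394·0.9185 = 404 − 361.8890 = 42.1110
P = C − (C − P) = 76.81 − (42.1110) = 34.6990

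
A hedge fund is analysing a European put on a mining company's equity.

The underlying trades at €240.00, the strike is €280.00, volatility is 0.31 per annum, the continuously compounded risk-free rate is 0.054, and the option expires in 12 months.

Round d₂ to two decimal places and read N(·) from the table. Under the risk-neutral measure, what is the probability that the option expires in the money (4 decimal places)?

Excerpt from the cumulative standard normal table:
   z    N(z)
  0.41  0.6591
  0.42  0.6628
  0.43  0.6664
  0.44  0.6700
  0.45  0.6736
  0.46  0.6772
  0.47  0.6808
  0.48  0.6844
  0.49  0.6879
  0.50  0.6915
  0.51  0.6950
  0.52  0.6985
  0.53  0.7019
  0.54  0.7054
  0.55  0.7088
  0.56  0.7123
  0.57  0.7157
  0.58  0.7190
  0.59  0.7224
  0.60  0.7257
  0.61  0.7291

0.6844

T = 1;  σ√T = 0.3100
ln(S/K) + (r + σ²/2)T = ln(240/280) + (0.054 + 0.31²/2)·1 = -0.1542 + 0.1021 = -0.0521
d₁ = -0.0521 / 0.3100 = -0.1681 → -0.17
d₂ = d₁ − σ√T = -0.1681 − 0.3100 = -0.4781 → -0.48
Risk-neutral Pr[S_T < K] = N(−d₂) = N(0.48) = 0.6844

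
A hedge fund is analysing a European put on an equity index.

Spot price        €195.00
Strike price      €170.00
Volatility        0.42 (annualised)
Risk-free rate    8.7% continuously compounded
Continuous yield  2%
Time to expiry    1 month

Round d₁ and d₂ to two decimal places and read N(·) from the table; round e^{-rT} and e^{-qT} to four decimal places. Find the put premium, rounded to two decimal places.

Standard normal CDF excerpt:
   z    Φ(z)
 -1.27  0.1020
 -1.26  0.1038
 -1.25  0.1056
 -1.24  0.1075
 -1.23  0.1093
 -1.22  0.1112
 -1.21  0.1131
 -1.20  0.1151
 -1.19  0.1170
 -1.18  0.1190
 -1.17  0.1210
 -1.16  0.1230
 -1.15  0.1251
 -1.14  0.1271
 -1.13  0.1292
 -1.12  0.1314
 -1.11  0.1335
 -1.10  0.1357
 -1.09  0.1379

€1.25

σ√T = 0.42·√0.08333 = 0.1212
d₁ = [ln(195/170) + (0.087 − 0.02 + ½·0.42²)·0.08333] / (σ√T) = (0.1372 + 0.0129) / 0.1212 = 1.2383 which rounds to 1.24
d₂ = 1.2383 − 0.1212 = 1.1170 which rounds to 1.12
exp(−qT) = exp(−0.02·0.08333) = 0.9983;  exp(−rT) = exp(−0.087·0.08333) = 0.9928
P = 170·0.9928·N(-1.12) − 195·0.9983·N(-1.24) = 170·0.9928·0.1314 − 195·0.9983·0.1075 = 22.1772 − 20.9269 = 1.2503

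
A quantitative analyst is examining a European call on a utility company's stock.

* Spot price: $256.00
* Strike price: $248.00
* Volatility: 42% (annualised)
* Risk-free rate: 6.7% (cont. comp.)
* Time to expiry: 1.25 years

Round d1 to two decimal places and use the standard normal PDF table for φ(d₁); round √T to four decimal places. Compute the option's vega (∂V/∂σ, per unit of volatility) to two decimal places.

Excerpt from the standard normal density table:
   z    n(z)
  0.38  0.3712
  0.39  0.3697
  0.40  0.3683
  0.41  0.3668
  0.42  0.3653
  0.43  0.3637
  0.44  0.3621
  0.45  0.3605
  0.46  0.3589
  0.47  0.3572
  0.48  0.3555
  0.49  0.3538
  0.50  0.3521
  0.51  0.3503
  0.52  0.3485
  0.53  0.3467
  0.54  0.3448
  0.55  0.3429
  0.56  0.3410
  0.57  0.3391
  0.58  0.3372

101.75

σ√T = 0.42 × 1.1180 = 0.4696
d₁ = [ln(256/248) + (0.067 + 0.42²/2)·1.25] / 0.4696 = [0.0317 + 0.1940] / 0.4696 = 0.4808 ≈ 0.48
√T = √1.25 = 1.1180
φ(d₁) = φ(0.48) = 0.3555
vega = S·φ(d₁)·√T = 256·0.3555·1.1180 = 101.7469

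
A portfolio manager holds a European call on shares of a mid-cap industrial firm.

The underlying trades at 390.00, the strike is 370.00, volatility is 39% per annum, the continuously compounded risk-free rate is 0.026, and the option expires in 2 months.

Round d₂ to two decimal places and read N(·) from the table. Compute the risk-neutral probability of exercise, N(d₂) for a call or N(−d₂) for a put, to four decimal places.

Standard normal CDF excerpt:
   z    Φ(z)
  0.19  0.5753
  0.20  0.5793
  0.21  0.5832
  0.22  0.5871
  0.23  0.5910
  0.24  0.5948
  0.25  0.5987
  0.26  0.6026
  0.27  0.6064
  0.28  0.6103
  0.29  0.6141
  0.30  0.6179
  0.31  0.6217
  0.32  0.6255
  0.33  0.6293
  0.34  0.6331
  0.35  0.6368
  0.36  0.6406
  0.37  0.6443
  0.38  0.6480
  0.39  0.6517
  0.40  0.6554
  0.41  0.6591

σ√T = 0.39 × 0.4082 = 0.1592
d₁ = [ln(390/370) + (0.026 + ½·0.39²)·0.1667] / (σ√T) = (0.0526 + 0.0170) / 0.1592 = 0.4375 → 0.44
d₂ = 0.4375 − 0.1592 = 0.2782 → 0.28
Risk-neutral Pr[S_T > K] = N(d₂) = N(0.28) = 0.6103

0.6103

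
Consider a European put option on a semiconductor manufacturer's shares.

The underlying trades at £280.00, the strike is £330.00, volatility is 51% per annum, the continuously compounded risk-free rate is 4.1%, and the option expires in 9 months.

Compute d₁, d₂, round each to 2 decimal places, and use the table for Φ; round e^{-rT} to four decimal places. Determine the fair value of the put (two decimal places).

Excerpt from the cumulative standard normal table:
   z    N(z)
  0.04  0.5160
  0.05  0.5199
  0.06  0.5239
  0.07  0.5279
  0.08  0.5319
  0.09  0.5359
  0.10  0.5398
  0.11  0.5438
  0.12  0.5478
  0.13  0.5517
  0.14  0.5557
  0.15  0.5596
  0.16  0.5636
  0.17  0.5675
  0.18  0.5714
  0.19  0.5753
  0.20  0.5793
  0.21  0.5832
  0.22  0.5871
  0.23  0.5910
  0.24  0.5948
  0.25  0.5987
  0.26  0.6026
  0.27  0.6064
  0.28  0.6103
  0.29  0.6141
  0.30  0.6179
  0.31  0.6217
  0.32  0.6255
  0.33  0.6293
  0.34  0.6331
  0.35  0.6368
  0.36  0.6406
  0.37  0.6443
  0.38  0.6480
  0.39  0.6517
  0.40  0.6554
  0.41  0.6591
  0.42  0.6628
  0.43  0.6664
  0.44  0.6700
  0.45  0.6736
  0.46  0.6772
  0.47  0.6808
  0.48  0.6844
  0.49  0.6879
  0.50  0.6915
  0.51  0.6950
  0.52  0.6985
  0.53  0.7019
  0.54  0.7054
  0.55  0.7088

T = 0.75;  σ√T = 0.4417
d₁ = [ln(280/330) + (0.041 + 0.51²/2)·0.75] / 0.4417 = [-0.1643 + 0.1283] / 0.4417 = -0.0815 ⇒ -0.08
d₂ = d₁ − σ√T = -0.0815 − 0.4417 = -0.5232 ⇒ -0.52
e^(−rT) = e^(−0.041·0.75) = 0.9697
N(−d₂) = N(0.52) = 0.6985;  N(−d₁) = N(0.08) = 0.5319
P = 330·0.9697·0.6985 − 280·0.5319 = 223.5207 − 148.9320 = 74.5887

£74.59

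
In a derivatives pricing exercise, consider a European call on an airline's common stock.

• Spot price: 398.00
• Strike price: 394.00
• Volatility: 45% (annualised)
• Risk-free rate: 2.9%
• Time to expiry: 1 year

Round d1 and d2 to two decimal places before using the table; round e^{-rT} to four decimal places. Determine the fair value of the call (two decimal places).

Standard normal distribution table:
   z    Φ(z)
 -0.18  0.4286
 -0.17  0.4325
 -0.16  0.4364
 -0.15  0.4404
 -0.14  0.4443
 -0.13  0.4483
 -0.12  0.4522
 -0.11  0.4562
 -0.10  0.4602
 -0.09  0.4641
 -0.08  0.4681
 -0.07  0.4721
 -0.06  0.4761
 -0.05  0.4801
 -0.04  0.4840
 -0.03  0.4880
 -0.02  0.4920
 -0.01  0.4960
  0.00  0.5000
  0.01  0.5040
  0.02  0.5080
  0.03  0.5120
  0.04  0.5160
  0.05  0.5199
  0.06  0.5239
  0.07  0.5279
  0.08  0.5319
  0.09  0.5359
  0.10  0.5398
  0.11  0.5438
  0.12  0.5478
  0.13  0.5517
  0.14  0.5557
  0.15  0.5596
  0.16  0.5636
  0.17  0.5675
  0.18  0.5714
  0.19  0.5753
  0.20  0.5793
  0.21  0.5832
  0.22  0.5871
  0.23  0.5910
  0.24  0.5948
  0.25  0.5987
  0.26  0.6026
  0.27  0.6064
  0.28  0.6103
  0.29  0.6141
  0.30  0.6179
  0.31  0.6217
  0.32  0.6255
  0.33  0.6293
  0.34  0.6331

77.39

σ√T = 0.45 × 1.0000 = 0.4500
d₁ = [ln(398/394) + (0.029 + 0.45²/2)·1] / 0.4500 = [0.0101 + 0.1303] / 0.4500 = 0.3119 which rounds to 0.31
d₂ = d₁ − σ√T = 0.3119 − 0.4500 = -0.1381 which rounds to -0.14
e^(−rT) = e^(−0.029·1) = 0.9714
C = 398·N(0.31) − 394·0.9714·N(-0.14) = 398·0.6217 − 394·0.9714·0.4443 = 247.4366 − 170.0476 = 77.3890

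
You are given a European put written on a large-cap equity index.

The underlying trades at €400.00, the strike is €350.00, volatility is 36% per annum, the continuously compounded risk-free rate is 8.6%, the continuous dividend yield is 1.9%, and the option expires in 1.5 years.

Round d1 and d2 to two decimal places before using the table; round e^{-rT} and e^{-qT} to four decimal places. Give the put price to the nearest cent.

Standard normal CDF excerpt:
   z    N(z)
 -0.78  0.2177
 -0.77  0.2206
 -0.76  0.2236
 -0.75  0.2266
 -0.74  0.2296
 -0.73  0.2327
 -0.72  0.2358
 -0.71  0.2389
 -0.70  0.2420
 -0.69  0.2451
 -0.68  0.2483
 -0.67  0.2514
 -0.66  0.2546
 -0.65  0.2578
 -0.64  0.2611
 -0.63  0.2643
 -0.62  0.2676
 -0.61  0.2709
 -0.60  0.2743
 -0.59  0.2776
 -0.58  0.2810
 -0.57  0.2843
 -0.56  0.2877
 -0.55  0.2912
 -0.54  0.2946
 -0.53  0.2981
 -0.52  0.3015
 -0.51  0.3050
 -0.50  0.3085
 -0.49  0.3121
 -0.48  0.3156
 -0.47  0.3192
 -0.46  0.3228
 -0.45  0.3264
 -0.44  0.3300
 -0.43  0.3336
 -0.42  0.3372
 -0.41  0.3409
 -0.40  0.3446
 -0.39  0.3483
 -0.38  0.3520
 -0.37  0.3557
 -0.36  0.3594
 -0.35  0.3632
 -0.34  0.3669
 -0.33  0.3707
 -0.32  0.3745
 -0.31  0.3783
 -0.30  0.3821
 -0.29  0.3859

€28.29

T = 1.5;  σ√T = 0.4409
d₁ = [ln(400/350) + (0.086 − 0.019 + 0.36²/2)·1.5] / 0.4409 = [0.1335 + 0.1977] / 0.4409 = 0.7512 which rounds to 0.75
d₂ = d₁ − σ√T = 0.7512 − 0.4409 = 0.3103 which rounds to 0.31
exp(−qT) = exp(−0.019·1.5) = 0.9719;  exp(−rT) = exp(−0.086·1.5) = 0.8790
N(−d₂) = N(-0.31) = 0.3783;  N(−d₁) = N(-0.75) = 0.2266
P = 350·0.8790·0.3783 − 400·0.9719·0.2266 = 116.3840 − 88.0930 = 28.2910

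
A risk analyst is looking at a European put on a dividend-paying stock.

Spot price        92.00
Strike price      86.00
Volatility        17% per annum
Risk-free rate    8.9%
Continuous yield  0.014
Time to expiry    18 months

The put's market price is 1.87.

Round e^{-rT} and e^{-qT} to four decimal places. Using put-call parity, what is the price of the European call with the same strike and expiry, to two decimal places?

e^(−qT) = e^(−0.014·1.5) = 0.9792;  e^(−rT) = e^(−0.089·1.5) = 0.8750
Put-call parity: C − P = S·e^(−qT) − K·e^(−rT) = 92·0.9792 − 86·0.8750 = 90.0864 − 75.2500 = 14.8364
C = P + (C − P) = 1.87 + (14.8364) = 16.7064

16.71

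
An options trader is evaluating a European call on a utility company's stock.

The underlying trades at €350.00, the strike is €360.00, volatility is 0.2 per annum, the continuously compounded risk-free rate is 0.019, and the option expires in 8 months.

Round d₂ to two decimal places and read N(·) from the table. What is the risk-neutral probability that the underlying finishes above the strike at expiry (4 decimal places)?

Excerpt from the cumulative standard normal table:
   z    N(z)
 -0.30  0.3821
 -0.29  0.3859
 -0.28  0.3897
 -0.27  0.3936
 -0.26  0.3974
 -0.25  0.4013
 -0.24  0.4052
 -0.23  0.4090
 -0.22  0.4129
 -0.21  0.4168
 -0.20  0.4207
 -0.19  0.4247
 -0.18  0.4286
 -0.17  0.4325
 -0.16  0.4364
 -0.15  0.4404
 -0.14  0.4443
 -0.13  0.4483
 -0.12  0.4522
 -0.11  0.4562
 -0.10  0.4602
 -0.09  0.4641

0.4286

σ√T = 0.2 × 0.8165 = 0.1633
d₁ = [ln(350/360) + (0.019 + 0.2²/2)·0.6667] / 0.1633 = [-0.0282 + 0.0260] / 0.1633 = -0.0133 ⇒ -0.01
d₂ = d₁ − σ√T = -0.0133 − 0.1633 = -0.1766 ⇒ -0.18
Risk-neutral Pr[S_T > K] = N(d₂) = N(-0.18) = 0.4286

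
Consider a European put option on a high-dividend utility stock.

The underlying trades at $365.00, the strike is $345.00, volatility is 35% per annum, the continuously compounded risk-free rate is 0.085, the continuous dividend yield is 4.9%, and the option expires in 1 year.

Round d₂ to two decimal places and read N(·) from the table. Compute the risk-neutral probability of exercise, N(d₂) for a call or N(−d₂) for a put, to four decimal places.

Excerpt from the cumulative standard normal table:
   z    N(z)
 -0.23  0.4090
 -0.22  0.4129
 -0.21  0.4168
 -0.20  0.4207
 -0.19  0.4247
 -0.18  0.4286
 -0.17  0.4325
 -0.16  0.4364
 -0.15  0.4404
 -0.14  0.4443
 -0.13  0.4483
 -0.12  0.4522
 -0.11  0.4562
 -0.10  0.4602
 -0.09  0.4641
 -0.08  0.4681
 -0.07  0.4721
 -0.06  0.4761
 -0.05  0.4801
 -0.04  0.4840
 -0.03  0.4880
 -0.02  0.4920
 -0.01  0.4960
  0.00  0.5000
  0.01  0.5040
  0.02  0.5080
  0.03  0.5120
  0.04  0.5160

σ√T = 0.35·√1 = 0.3500
d₁ = [ln(365/345) + (0.085 − 0.049 + ½·0.35²)·1] / (σ√T) = (0.0564 + 0.0973) / 0.3500 = 0.4389 which rounds to 0.44
d₂ = 0.4389 − 0.3500 = 0.0889 which rounds to 0.09
Pr(exercise) under Q = N(−d₂) = N(-0.09) = 0.4641

0.4641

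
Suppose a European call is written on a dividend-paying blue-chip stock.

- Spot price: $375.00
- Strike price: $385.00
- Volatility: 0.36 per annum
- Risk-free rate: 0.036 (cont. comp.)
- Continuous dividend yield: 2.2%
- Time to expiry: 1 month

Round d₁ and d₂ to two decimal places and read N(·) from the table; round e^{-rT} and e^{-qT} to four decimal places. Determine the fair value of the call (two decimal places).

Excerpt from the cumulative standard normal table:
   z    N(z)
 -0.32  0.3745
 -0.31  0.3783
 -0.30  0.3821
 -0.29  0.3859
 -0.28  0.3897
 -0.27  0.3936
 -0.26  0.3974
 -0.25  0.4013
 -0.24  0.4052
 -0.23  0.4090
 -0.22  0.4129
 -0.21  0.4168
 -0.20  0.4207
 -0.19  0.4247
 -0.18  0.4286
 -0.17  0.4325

σ√T = 0.36·√0.08333 = 0.1039
d₁ = [ln(375/385) + (0.036 − 0.022 + 0.36²/2)·0.08333] / 0.1039 = [-0.0263 + 0.0066] / 0.1039 = -0.1901 which rounds to -0.19
d₂ = d₁ − σ√T = -0.1901 − 0.1039 = -0.2940 which rounds to -0.29
e^(−qT) = e^(−0.022·0.08333) = 0.9982;  e^(−rT) = e^(−0.036·0.08333) = 0.9970
N(d₁) = N(-0.19) = 0.4247;  N(d₂) = N(-0.29) = 0.3859
C = 375·0.9982·0.4247 − 385·0.9970·0.3859 = 158.9758 − 148.1258 = 10.8500

$10.85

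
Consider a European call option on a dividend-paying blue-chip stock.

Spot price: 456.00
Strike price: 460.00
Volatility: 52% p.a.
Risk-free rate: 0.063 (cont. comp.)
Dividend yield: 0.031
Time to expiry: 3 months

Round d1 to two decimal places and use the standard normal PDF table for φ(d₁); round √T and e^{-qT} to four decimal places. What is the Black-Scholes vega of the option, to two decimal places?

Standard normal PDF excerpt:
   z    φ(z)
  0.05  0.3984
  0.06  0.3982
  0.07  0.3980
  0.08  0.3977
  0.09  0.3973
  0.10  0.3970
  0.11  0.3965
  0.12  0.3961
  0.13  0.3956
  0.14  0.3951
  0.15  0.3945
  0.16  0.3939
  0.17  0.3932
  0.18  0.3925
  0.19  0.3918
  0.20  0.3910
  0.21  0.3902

T = 0.25;  σ√T = 0.2600
d₁ = [ln(456/460) + (0.063 − 0.031 + 0.52²/2)·0.25] / 0.2600 = [-0.0087 + 0.0418] / 0.2600 = 0.1272 → 0.13
√T = √0.25 = 0.5000
φ(d₁) = φ(0.13) = 0.3956
exp(−qT) = exp(−0.031·0.25) = 0.9923
vega = S·exp(−qT)·φ(d₁)·√T = 456·0.9923·0.3956·0.5000 = 89.5023

89.50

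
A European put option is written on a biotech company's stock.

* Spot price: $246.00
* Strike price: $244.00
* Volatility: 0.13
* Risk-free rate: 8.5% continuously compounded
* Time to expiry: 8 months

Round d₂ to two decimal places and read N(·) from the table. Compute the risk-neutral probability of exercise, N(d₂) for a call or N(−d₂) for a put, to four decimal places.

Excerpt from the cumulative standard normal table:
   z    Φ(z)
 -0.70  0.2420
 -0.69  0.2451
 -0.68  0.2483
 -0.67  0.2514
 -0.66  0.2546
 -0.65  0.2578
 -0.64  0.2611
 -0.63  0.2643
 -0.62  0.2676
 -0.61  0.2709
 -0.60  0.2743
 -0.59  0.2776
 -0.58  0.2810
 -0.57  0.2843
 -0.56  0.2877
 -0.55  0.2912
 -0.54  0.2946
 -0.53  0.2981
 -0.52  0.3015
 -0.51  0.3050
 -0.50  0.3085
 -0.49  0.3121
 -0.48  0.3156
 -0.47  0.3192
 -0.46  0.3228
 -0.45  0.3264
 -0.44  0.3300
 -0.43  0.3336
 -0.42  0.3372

T = 0.6667;  σ√T = 0.1061
d₁ = [ln(246/244) + (0.085 + ½·0.13²)·0.6667] / (σ√T) = (0.0082 + 0.0623) / 0.1061 = 0.6638 ⇒ 0.66
d₂ = 0.6638 − 0.1061 = 0.5577 ⇒ 0.56
Risk-neutral Pr[S_T < K] = N(−d₂) = N(-0.56) = 0.2877

0.2877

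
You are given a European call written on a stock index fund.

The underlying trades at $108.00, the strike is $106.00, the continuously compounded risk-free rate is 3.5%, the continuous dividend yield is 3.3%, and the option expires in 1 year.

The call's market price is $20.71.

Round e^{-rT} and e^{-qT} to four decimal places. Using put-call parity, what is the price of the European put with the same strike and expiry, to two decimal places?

$18.57

e^(−qT) = e^(−0.033·1) = 0.9675;  e^(−rT) = e^(−0.035·1) = 0.9656
Put-call parity: C − P = S·e^(−qT) − K·e^(−rT) = 108·0.9675 − 106·0.9656 = 104.4900 − 102.3536 = 2.1364
P = C − (C − P) = 20.71 − (2.1364) = 18.5736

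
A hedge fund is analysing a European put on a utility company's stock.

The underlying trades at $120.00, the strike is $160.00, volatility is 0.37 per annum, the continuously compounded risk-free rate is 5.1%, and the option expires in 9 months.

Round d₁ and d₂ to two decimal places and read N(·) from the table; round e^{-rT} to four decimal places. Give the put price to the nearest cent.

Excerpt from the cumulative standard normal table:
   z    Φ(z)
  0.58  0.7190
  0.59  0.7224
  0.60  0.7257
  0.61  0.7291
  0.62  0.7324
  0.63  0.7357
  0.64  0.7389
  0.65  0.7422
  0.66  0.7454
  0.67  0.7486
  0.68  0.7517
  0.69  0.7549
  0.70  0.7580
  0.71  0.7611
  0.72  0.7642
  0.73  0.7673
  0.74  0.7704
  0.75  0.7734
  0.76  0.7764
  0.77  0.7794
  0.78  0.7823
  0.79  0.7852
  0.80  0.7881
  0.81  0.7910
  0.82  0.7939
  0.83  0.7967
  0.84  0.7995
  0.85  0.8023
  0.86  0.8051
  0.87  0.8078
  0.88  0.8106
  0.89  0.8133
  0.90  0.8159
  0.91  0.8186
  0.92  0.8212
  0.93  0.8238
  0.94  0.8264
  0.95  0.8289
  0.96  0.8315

$39.38

T = 0.75;  σ√T = 0.3204
d₁ = [ln(120/160) + (0.051 + 0.37²/2)·0.75] / 0.3204 = [-0.2877 + 0.0896] / 0.3204 = -0.6182 which rounds to -0.62
d₂ = d₁ − σ√T = -0.6182 − 0.3204 = -0.9386 which rounds to -0.94
e^(−rT) = e^(−0.051·0.75) = 0.9625
N(−d₂) = N(0.94) = 0.8264;  N(−d₁) = N(0.62) = 0.7324
P = 160·0.9625·0.8264 − 120·0.7324 = 127.2656 − 87.8880 = 39.3776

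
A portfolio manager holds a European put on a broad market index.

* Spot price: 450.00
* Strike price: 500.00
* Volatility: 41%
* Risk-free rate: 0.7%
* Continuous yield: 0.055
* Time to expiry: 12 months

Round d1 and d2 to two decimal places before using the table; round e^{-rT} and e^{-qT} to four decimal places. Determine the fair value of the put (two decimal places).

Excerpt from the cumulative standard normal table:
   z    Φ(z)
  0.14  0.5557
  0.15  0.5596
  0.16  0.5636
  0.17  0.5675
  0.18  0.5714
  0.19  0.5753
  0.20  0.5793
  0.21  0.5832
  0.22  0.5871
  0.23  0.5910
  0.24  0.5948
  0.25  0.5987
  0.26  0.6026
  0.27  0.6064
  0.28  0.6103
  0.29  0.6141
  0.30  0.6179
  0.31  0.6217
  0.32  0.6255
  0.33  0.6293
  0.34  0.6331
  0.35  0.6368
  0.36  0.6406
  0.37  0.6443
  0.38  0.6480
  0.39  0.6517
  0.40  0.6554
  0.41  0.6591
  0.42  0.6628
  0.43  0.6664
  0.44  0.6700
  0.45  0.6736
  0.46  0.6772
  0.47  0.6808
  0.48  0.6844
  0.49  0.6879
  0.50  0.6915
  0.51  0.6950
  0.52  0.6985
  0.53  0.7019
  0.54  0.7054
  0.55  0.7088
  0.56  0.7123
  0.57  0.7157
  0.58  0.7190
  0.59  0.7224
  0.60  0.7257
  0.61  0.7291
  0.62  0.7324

σ√T = 0.41·√1 = 0.4100
ln(S/K) + (r − q + σ²/2)T = ln(450/500) + (0.007 − 0.055 + 0.41²/2)·1 = -0.1054 + 0.0360 = -0.0693
d₁ = -0.0693 / 0.4100 = -0.1691 ⇒ -0.17
d₂ = d₁ − σ√T = -0.1691 − 0.4100 = -0.5791 ⇒ -0.58
exp(−qT) = exp(−0.055·1) = 0.9465;  exp(−rT) = exp(−0.007·1) = 0.9930
N(−d₂) = N(0.58) = 0.7190;  N(−d₁) = N(0.17) = 0.5675
P = 500·0.9930·0.7190 − 450·0.9465·0.5675 = 356.9835 − 241.7124 = 115.2711

115.27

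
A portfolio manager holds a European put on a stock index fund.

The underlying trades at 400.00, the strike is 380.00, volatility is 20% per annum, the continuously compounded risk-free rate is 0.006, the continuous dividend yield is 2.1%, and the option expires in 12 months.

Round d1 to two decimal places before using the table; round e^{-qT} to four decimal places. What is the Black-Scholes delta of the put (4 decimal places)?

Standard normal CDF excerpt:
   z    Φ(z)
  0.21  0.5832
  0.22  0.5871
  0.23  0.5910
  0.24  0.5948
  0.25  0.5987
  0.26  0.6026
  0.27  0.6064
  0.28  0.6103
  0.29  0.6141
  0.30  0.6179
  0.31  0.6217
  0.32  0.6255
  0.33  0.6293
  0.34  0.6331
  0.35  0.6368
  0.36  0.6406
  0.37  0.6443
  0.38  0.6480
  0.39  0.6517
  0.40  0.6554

σ√T = 0.2 × 1.0000 = 0.2000
ln(S/K) + (r − q + σ²/2)T = ln(400/380) + (0.006 − 0.021 + 0.2²/2)·1 = 0.0513 + 0.0050 = 0.0563
d₁ = 0.0563 / 0.2000 = 0.2815 ≈ 0.28
N(d₁) = N(0.28) = 0.6103
Δ_put = e^(−qT)·(N(d₁) − 1) = 0.9792·(0.6103 − 1) = -0.3816

-0.3816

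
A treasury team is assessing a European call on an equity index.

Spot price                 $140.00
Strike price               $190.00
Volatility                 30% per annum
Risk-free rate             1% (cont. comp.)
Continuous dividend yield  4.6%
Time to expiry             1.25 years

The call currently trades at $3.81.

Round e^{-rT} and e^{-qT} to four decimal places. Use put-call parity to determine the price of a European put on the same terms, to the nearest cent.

exp(−qT) = exp(−0.046·1.25) = 0.9441;  exp(−rT) = exp(−0.01·1.25) = 0.9876
Put-call parity: C − P = S·e^(−qT) − K·e^(−rT) = 140·0.9441 − 190·0.9876 = 132.1740 − 187.6440 = -55.4700
P = C − (C − P) = 3.81 − (-55.4700) = 59.2800

$59.28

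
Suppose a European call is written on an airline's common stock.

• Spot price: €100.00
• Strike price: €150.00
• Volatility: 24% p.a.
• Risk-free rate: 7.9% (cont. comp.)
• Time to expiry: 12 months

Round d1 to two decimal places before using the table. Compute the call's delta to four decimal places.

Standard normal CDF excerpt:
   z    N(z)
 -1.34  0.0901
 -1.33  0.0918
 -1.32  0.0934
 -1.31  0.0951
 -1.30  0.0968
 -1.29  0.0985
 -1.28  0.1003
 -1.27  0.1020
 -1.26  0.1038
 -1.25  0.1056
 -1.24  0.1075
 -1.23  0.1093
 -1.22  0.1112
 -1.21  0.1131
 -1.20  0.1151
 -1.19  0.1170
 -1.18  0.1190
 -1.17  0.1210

0.1075

T = 1;  σ√T = 0.2400
d₁ = [ln(100/150) + (0.079 + ½·0.24²)·1] / (σ√T) = (-0.4055 + 0.1078) / 0.2400 = -1.2403 which rounds to -1.24
N(d₁) = N(-1.24) = 0.1075
Δ_call = N(d₁) = 0.1075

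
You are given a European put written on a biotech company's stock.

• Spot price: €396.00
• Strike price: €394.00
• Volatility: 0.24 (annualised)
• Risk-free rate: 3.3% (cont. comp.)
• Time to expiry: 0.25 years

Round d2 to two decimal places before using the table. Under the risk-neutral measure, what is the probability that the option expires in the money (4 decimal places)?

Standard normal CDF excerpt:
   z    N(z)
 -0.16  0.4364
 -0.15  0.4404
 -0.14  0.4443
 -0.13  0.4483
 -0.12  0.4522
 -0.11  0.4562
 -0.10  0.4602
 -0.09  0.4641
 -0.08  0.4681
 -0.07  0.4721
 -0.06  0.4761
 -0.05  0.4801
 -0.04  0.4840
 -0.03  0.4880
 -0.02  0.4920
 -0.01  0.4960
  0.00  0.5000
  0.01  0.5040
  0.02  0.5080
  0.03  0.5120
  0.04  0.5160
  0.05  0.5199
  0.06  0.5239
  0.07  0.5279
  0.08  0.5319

0.4801

σ√T = 0.24 × 0.5000 = 0.1200
d₁ = [ln(396/394) + (0.033 + 0.24²/2)·0.25] / 0.1200 = [0.0051 + 0.0155] / 0.1200 = 0.1709 ≈ 0.17
d₂ = d₁ − σ√T = 0.1709 − 0.1200 = 0.0509 ≈ 0.05
Risk-neutral Pr[S_T < K] = N(−d₂) = N(-0.05) = 0.4801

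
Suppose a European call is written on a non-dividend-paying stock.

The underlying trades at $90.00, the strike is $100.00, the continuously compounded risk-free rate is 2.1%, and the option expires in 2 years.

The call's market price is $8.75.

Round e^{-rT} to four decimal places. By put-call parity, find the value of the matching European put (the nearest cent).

exp(−rT) = exp(−0.021·2) = 0.9589
Put-call parity: C − P = S − K·e^(−rT) = 90 − 100·0.9589 = 90 − 95.8900 = -5.8900
P = C − (C − P) = 8.75 − (-5.8900) = 14.6400

$14.64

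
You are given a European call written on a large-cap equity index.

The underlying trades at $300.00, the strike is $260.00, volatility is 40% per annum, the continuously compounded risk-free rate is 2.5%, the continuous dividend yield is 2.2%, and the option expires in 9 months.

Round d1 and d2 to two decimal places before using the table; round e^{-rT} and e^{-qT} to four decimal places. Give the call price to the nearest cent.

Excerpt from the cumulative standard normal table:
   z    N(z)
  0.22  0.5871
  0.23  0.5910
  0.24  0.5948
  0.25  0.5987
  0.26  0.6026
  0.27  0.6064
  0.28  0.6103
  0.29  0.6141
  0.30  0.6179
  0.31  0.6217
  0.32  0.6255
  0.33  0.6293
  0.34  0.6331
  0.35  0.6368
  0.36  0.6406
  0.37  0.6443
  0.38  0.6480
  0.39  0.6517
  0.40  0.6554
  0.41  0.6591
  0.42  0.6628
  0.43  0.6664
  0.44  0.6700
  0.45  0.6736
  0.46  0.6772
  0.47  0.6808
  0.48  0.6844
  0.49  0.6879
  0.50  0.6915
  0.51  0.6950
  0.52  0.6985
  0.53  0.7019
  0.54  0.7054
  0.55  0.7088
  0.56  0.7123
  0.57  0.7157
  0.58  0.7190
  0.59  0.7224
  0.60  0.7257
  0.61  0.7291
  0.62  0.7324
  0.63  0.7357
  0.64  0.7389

$60.40

σ√T = 0.4·√0.75 = 0.3464
d₁ = [ln(300/260) + (0.025 − 0.022 + ½·0.4²)·0.75] / (σ√T) = (0.1431 + 0.0623) / 0.3464 = 0.5928 ⇒ 0.59
d₂ = 0.5928 − 0.3464 = 0.2464 ⇒ 0.25
exp(−qT) = exp(−0.022·0.75) = 0.9836;  exp(−rT) = exp(−0.025·0.75) = 0.9814
N(d₁) = N(0.59) = 0.7224;  N(d₂) = N(0.25) = 0.5987
C = 300·0.9836·0.7224 − 260·0.9814·0.5987 = 213.1658 − 152.7667 = 60.3991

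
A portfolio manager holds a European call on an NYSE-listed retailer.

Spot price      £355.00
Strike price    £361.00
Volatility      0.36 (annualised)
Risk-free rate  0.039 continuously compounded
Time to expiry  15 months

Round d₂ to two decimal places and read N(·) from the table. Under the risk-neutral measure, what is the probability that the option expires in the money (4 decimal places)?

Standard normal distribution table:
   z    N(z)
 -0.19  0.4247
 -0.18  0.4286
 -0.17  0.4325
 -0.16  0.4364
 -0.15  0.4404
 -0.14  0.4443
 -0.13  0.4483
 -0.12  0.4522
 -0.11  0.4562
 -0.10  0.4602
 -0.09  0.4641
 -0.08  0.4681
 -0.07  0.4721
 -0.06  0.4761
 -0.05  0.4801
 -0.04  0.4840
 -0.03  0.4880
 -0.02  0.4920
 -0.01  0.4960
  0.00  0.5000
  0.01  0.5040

σ√T = 0.36 × 1.1180 = 0.4025
d₁ = [ln(355/361) + (0.039 + 0.36²/2)·1.25] / 0.4025 = [-0.0168 + 0.1298] / 0.4025 = 0.2807 → 0.28
d₂ = d₁ − σ√T = 0.2807 − 0.4025 = -0.1218 → -0.12
Risk-neutral Pr[S_T > K] = N(d₂) = N(-0.12) = 0.4522

0.4522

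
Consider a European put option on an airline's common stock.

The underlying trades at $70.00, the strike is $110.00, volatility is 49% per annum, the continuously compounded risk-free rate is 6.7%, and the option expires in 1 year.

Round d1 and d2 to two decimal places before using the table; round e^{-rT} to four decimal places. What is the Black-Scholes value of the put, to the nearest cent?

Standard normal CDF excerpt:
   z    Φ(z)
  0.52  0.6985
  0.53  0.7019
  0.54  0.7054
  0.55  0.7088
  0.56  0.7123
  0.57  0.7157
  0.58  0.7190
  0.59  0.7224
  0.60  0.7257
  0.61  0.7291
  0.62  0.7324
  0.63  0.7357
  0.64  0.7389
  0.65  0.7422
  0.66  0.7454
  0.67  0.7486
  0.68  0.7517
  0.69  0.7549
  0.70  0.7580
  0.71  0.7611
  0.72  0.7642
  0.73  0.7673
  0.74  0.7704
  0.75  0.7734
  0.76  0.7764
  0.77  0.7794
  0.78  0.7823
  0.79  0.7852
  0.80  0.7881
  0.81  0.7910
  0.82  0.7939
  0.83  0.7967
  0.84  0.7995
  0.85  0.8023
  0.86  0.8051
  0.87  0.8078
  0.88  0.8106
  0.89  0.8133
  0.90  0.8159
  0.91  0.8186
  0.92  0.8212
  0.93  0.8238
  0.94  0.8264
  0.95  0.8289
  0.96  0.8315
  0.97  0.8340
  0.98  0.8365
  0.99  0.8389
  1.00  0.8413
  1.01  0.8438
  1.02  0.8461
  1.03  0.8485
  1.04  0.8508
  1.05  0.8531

$37.91

σ√T = 0.49 × 1.0000 = 0.4900
d₁ = [ln(70/110) + (0.067 + ½·0.49²)·1] / (σ√T) = (-0.4520 + 0.1870) / 0.4900 = -0.5407 → -0.54
d₂ = -0.5407 − 0.4900 = -1.0307 → -1.03
e^(−rT) = e^(−0.067·1) = 0.9352
P = 110·0.9352·N(1.03) − 70·N(0.54) = 110·0.9352·0.8485 − 70·0.7054 = 87.2869 − 49.3780 = 37.9089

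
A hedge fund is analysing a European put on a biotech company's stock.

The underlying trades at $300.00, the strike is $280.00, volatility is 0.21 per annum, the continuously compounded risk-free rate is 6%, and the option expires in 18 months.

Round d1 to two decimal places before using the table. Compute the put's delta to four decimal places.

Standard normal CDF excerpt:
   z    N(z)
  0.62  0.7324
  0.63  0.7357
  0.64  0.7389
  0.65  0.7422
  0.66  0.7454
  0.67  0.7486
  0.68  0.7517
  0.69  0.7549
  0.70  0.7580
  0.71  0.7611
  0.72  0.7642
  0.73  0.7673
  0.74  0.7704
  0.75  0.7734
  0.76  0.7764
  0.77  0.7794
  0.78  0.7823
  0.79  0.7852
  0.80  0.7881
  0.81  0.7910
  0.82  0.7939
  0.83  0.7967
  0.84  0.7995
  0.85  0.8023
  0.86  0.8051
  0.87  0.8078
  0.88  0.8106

-0.2266

T = 1.5;  σ√T = 0.2572
ln(S/K) + (r + σ²/2)T = ln(300/280) + (0.06 + 0.21²/2)·1.5 = 0.0690 + 0.1231 = 0.1921
d₁ = 0.1921 / 0.2572 = 0.7468 ≈ 0.75
N(d₁) = N(0.75) = 0.7734
Δ_put = N(d₁) − 1 = 0.7734 − 1 = -0.2266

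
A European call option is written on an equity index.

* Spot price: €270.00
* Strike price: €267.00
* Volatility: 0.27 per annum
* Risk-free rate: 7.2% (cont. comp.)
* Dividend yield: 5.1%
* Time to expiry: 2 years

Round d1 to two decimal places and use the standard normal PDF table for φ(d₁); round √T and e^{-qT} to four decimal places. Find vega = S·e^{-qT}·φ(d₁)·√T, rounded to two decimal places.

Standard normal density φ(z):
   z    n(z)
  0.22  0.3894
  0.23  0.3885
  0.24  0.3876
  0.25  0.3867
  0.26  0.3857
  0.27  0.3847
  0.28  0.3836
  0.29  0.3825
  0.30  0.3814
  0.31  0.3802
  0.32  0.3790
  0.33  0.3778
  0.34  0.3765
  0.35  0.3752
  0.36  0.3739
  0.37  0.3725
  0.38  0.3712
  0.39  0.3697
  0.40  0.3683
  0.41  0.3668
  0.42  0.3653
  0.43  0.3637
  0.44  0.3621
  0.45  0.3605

σ√T = 0.27·√2 = 0.3818
d₁ = [ln(270/267) + (0.072 − 0.051 + 0.27²/2)·2] / 0.3818 = [0.0112 + 0.1149] / 0.3818 = 0.3302 → 0.33
√T = √2 = 1.4142
φ(d₁) = φ(0.33) = 0.3778
exp(−qT) = exp(−0.051·2) = 0.9030
vega = S·exp(−qT)·φ(d₁)·√T = 270·0.9030·0.3778·1.4142 = 130.2640

130.26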